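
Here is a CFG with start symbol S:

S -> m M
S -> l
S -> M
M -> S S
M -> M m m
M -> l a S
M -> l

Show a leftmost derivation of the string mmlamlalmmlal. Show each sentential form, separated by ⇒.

S ⇒ mM ⇒ mSS ⇒ mmMS ⇒ mmlaSS ⇒ mmlamMS ⇒ mmlamMmmS ⇒ mmlamlaSmmS ⇒ mmlamlalmmS ⇒ mmlamlalmmM ⇒ mmlamlalmmlaS ⇒ mmlamlalmmlal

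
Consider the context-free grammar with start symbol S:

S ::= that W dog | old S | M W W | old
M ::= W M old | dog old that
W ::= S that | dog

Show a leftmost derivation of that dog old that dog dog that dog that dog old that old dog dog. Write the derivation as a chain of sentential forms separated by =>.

S => M W W => W M old W W => S that M old W W => that W dog that M old W W => that S that dog that M old W W => that M W W that dog that M old W W => that dog old that W W that dog that M old W W => that dog old that dog W that dog that M old W W => that dog old that dog dog that dog that M old W W => that dog old that dog dog that dog that dog old that old W W => that dog old that dog dog that dog that dog old that old dog W => that dog old that dog dog that dog that dog old that old dog dog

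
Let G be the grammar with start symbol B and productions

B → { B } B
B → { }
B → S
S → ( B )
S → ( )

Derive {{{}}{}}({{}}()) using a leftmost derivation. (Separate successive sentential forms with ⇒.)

B ⇒ {B}B ⇒ {{B}B}B ⇒ {{{}}B}B ⇒ {{{}}{}}B ⇒ {{{}}{}}S ⇒ {{{}}{}}(B) ⇒ {{{}}{}}({B}B) ⇒ {{{}}{}}({{}}B) ⇒ {{{}}{}}({{}}S) ⇒ {{{}}{}}({{}}())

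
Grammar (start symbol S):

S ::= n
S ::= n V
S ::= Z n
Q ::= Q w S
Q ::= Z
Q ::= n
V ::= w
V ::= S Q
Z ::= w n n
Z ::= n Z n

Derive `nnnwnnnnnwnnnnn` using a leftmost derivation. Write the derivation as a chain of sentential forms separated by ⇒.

S ⇒ nV   [S ::= n V]
nV ⇒ nSQ   [V ::= S Q]
nSQ ⇒ nnVQ   [S ::= n V]
nnVQ ⇒ nnSQQ   [V ::= S Q]
nnSQQ ⇒ nnnQQ   [S ::= n]
nnnQQ ⇒ nnnZQ   [Q ::= Z]
nnnZQ ⇒ nnnwnnQ   [Z ::= w n n]
nnnwnnQ ⇒ nnnwnnZ   [Q ::= Z]
nnnwnnZ ⇒ nnnwnnnZn   [Z ::= n Z n]
nnnwnnnZn ⇒ nnnwnnnnZnn   [Z ::= n Z n]
nnnwnnnnZnn ⇒ nnnwnnnnnZnnn   [Z ::= n Z n]
nnnwnnnnnZnnn ⇒ nnnwnnnnnwnnnnn   [Z ::= w n n]

S ⇒ nV ⇒ nSQ ⇒ nnVQ ⇒ nnSQQ ⇒ nnnQQ ⇒ nnnZQ ⇒ nnnwnnQ ⇒ nnnwnnZ ⇒ nnnwnnnZn ⇒ nnnwnnnnZnn ⇒ nnnwnnnnnZnnn ⇒ nnnwnnnnnwnnnnn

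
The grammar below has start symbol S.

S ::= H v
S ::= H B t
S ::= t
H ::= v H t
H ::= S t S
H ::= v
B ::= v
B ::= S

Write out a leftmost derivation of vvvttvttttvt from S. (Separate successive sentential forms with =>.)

S => HBt   [S ::= H B t]
HBt => vHtBt   [H ::= v H t]
vHtBt => vvHttBt   [H ::= v H t]
vvHttBt => vvvttBt   [H ::= v]
vvvttBt => vvvttSt   [B ::= S]
vvvttSt => vvvttHvt   [S ::= H v]
vvvttHvt => vvvttvHtvt   [H ::= v H t]
vvvttvHtvt => vvvttvStStvt   [H ::= S t S]
vvvttvStStvt => vvvttvttStvt   [S ::= t]
vvvttvttStvt => vvvttvttttvt   [S ::= t]

S => HBt => vHtBt => vvHttBt => vvvttBt => vvvttSt => vvvttHvt => vvvttvHtvt => vvvttvStStvt => vvvttvttStvt => vvvttvttttvt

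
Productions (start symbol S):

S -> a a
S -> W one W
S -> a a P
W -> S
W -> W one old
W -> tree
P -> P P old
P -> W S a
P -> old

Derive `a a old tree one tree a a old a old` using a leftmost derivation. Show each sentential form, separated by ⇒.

S ⇒ a a P   [S -> a a P]
a a P ⇒ a a P P old   [P -> P P old]
a a P P old ⇒ a a old P old   [P -> old]
a a old P old ⇒ a a old W S a old   [P -> W S a]
a a old W S a old ⇒ a a old S S a old   [W -> S]
a a old S S a old ⇒ a a old W one W S a old   [S -> W one W]
a a old W one W S a old ⇒ a a old tree one W S a old   [W -> tree]
a a old tree one W S a old ⇒ a a old tree one tree S a old   [W -> tree]
a a old tree one tree S a old ⇒ a a old tree one tree a a P a old   [S -> a a P]
a a old tree one tree a a P a old ⇒ a a old tree one tree a a old a old   [P -> old]

S ⇒ a a P ⇒ a a P P old ⇒ a a old P old ⇒ a a old W S a old ⇒ a a old S S a old ⇒ a a old W one W S a old ⇒ a a old tree one W S a old ⇒ a a old tree one tree S a old ⇒ a a old tree one tree a a P a old ⇒ a a old tree one tree a a old a old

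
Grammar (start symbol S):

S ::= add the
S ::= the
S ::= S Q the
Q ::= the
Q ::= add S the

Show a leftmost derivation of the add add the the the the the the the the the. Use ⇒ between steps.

S ⇒ S Q the   [S ::= S Q the]
S Q the ⇒ the Q the   [S ::= the]
the Q the ⇒ the add S the the   [Q ::= add S the]
the add S the the ⇒ the add S Q the the the   [S ::= S Q the]
the add S Q the the the ⇒ the add S Q the Q the the the   [S ::= S Q the]
the add S Q the Q the the the ⇒ the add S Q the Q the Q the the the   [S ::= S Q the]
the add S Q the Q the Q the the the ⇒ the add add the Q the Q the Q the the the   [S ::= add the]
the add add the Q the Q the Q the the the ⇒ the add add the the the Q the Q the the the   [Q ::= the]
the add add the the the Q the Q the the the ⇒ the add add the the the the the Q the the the   [Q ::= the]
the add add the the the the the Q the the the ⇒ the add add the the the the the the the the the   [Q ::= the]

S ⇒ S Q the ⇒ the Q the ⇒ the add S the the ⇒ the add S Q the the the ⇒ the add S Q the Q the the the ⇒ the add S Q the Q the Q the the the ⇒ the add add the Q the Q the Q the the the ⇒ the add add the the the Q the Q the the the ⇒ the add add the the the the the Q the the the ⇒ the add add the the the the the the the the the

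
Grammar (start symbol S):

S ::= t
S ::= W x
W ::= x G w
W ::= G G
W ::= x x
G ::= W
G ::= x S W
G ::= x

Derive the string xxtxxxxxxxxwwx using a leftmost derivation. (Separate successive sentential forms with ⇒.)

S ⇒ Wx ⇒ xGwx ⇒ xxSWwx ⇒ xxtWwx ⇒ xxtGGwx ⇒ xxtxSWGwx ⇒ xxtxWxWGwx ⇒ xxtxGGxWGwx ⇒ xxtxxGxWGwx ⇒ xxtxxxxWGwx ⇒ xxtxxxxxxGwx ⇒ xxtxxxxxxWwx ⇒ xxtxxxxxxxGwwx ⇒ xxtxxxxxxxxwwx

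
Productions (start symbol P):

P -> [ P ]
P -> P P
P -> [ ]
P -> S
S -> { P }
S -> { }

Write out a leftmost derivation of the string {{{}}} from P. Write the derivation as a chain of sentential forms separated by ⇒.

P ⇒ S ⇒ {P} ⇒ {S} ⇒ {{P}} ⇒ {{S}} ⇒ {{{}}}

P ⇒ S   [P -> S]
S ⇒ {P}   [S -> { P }]
{P} ⇒ {S}   [P -> S]
{S} ⇒ {{P}}   [S -> { P }]
{{P}} ⇒ {{S}}   [P -> S]
{{S}} ⇒ {{{}}}   [S -> { }]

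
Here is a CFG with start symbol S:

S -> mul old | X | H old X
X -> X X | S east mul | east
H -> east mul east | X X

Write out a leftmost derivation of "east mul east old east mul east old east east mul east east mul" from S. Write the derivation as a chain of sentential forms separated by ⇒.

S ⇒ H old X ⇒ east mul east old X ⇒ east mul east old S east mul ⇒ east mul east old H old X east mul ⇒ east mul east old east mul east old X east mul ⇒ east mul east old east mul east old X X east mul ⇒ east mul east old east mul east old S east mul X east mul ⇒ east mul east old east mul east old X east mul X east mul ⇒ east mul east old east mul east old east east mul X east mul ⇒ east mul east old east mul east old east east mul east east mul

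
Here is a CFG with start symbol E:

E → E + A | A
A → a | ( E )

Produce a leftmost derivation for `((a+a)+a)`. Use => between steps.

E => A => (E) => (E+A) => (A+A) => ((E)+A) => ((E+A)+A) => ((A+A)+A) => ((a+A)+A) => ((a+a)+A) => ((a+a)+a)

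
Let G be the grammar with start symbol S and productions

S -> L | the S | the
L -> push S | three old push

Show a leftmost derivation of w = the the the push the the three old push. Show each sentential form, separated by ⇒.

S ⇒ the S ⇒ the the S ⇒ the the the S ⇒ the the the L ⇒ the the the push S ⇒ the the the push the S ⇒ the the the push the the S ⇒ the the the push the the L ⇒ the the the push the the three old push

S ⇒ the S   [S -> the S]
the S ⇒ the the S   [S -> the S]
the the S ⇒ the the the S   [S -> the S]
the the the S ⇒ the the the L   [S -> L]
the the the L ⇒ the the the push S   [L -> push S]
the the the push S ⇒ the the the push the S   [S -> the S]
the the the push the S ⇒ the the the push the the S   [S -> the S]
the the the push the the S ⇒ the the the push the the L   [S -> L]
the the the push the the L ⇒ the the the push the the three old push   [L -> three old push]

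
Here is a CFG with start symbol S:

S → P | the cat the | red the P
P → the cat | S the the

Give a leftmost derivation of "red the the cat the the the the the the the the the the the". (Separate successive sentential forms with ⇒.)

S ⇒ P ⇒ S the the ⇒ red the P the the ⇒ red the S the the the the ⇒ red the P the the the the ⇒ red the S the the the the the the ⇒ red the P the the the the the the ⇒ red the S the the the the the the the the ⇒ red the P the the the the the the the the ⇒ red the S the the the the the the the the the the ⇒ red the the cat the the the the the the the the the the the

S ⇒ P   [S → P]
P ⇒ S the the   [P → S the the]
S the the ⇒ red the P the the   [S → red the P]
red the P the the ⇒ red the S the the the the   [P → S the the]
red the S the the the the ⇒ red the P the the the the   [S → P]
red the P the the the the ⇒ red the S the the the the the the   [P → S the the]
red the S the the the the the the ⇒ red the P the the the the the the   [S → P]
red the P the the the the the the ⇒ red the S the the the the the the the the   [P → S the the]
red the S the the the the the the the the ⇒ red the P the the the the the the the the   [S → P]
red the P the the the the the the the the ⇒ red the S the the the the the the the the the the   [P → S the the]
red the S the the the the the the the the the the ⇒ red the the cat the the the the the the the the the the the   [S → the cat the]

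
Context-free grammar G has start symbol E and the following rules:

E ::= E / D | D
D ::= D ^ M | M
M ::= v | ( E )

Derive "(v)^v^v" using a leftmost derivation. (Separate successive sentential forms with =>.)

E => D => D^M => D^M^M => M^M^M => (E)^M^M => (D)^M^M => (M)^M^M => (v)^M^M => (v)^v^M => (v)^v^v

E => D   [E ::= D]
D => D^M   [D ::= D ^ M]
D^M => D^M^M   [D ::= D ^ M]
D^M^M => M^M^M   [D ::= M]
M^M^M => (E)^M^M   [M ::= ( E )]
(E)^M^M => (D)^M^M   [E ::= D]
(D)^M^M => (M)^M^M   [D ::= M]
(M)^M^M => (v)^M^M   [M ::= v]
(v)^M^M => (v)^v^M   [M ::= v]
(v)^v^M => (v)^v^v   [M ::= v]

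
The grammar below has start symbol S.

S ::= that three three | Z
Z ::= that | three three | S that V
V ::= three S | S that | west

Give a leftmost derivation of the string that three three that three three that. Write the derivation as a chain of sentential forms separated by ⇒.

S ⇒ Z ⇒ S that V ⇒ that three three that V ⇒ that three three that S that ⇒ that three three that Z that ⇒ that three three that three three that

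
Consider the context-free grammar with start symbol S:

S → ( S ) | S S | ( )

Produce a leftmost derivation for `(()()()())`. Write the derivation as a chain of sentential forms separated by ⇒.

S⇒(S)⇒(SS)⇒(()S)⇒(()SS)⇒(()()S)⇒(()()SS)⇒(()()()S)⇒(()()()())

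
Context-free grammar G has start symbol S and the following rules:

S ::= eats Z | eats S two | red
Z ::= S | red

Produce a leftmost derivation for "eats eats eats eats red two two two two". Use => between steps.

S => eats S two   [S ::= eats S two]
eats S two => eats eats S two two   [S ::= eats S two]
eats eats S two two => eats eats eats S two two two   [S ::= eats S two]
eats eats eats S two two two => eats eats eats eats S two two two two   [S ::= eats S two]
eats eats eats eats S two two two two => eats eats eats eats red two two two two   [S ::= red]

S => eats S two => eats eats S two two => eats eats eats S two two two => eats eats eats eats S two two two two => eats eats eats eats red two two two two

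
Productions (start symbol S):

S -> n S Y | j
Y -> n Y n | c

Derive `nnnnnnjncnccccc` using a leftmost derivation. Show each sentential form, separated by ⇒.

S ⇒ nSY   [S -> n S Y]
nSY ⇒ nnSYY   [S -> n S Y]
nnSYY ⇒ nnnSYYY   [S -> n S Y]
nnnSYYY ⇒ nnnnSYYYY   [S -> n S Y]
nnnnSYYYY ⇒ nnnnnSYYYYY   [S -> n S Y]
nnnnnSYYYYY ⇒ nnnnnnSYYYYYY   [S -> n S Y]
nnnnnnSYYYYYY ⇒ nnnnnnjYYYYYY   [S -> j]
nnnnnnjYYYYYY ⇒ nnnnnnjnYnYYYYY   [Y -> n Y n]
nnnnnnjnYnYYYYY ⇒ nnnnnnjncnYYYYY   [Y -> c]
nnnnnnjncnYYYYY ⇒ nnnnnnjncncYYYY   [Y -> c]
nnnnnnjncncYYYY ⇒ nnnnnnjncnccYYY   [Y -> c]
nnnnnnjncnccYYY ⇒ nnnnnnjncncccYY   [Y -> c]
nnnnnnjncncccYY ⇒ nnnnnnjncnccccY   [Y -> c]
nnnnnnjncnccccY ⇒ nnnnnnjncnccccc   [Y -> c]

S ⇒ nSY ⇒ nnSYY ⇒ nnnSYYY ⇒ nnnnSYYYY ⇒ nnnnnSYYYYY ⇒ nnnnnnSYYYYYY ⇒ nnnnnnjYYYYYY ⇒ nnnnnnjnYnYYYYY ⇒ nnnnnnjncnYYYYY ⇒ nnnnnnjncncYYYY ⇒ nnnnnnjncnccYYY ⇒ nnnnnnjncncccYY ⇒ nnnnnnjncnccccY ⇒ nnnnnnjncnccccc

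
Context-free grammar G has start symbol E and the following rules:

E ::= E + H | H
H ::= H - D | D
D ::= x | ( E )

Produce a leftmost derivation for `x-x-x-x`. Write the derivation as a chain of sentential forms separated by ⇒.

E ⇒ H ⇒ H-D ⇒ H-D-D ⇒ H-D-D-D ⇒ D-D-D-D ⇒ x-D-D-D ⇒ x-x-D-D ⇒ x-x-x-D ⇒ x-x-x-x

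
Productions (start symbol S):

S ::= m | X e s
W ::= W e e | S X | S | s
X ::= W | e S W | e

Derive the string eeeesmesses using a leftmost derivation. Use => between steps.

S => Xes   [S ::= X e s]
Xes => eSWes   [X ::= e S W]
eSWes => eXesWes   [S ::= X e s]
eXesWes => eeSWesWes   [X ::= e S W]
eeSWesWes => eeXesWesWes   [S ::= X e s]
eeXesWesWes => eeeesWesWes   [X ::= e]
eeeesWesWes => eeeesSesWes   [W ::= S]
eeeesSesWes => eeeesmesWes   [S ::= m]
eeeesmesWes => eeeesmesses   [W ::= s]

S => Xes => eSWes => eXesWes => eeSWesWes => eeXesWesWes => eeeesWesWes => eeeesSesWes => eeeesmesWes => eeeesmesses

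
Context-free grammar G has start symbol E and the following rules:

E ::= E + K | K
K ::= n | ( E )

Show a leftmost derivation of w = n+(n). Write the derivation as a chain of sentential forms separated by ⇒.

E ⇒ E+K   [E ::= E + K]
E+K ⇒ K+K   [E ::= K]
K+K ⇒ n+K   [K ::= n]
n+K ⇒ n+(E)   [K ::= ( E )]
n+(E) ⇒ n+(K)   [E ::= K]
n+(K) ⇒ n+(n)   [K ::= n]

E⇒E+K⇒K+K⇒n+K⇒n+(E)⇒n+(K)⇒n+(n)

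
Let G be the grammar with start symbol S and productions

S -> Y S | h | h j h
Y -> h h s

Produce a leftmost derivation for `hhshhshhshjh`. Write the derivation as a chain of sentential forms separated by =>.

S => YS   [S -> Y S]
YS => hhsS   [Y -> h h s]
hhsS => hhsYS   [S -> Y S]
hhsYS => hhshhsS   [Y -> h h s]
hhshhsS => hhshhsYS   [S -> Y S]
hhshhsYS => hhshhshhsS   [Y -> h h s]
hhshhshhsS => hhshhshhshjh   [S -> h j h]

S=>YS=>hhsS=>hhsYS=>hhshhsS=>hhshhsYS=>hhshhshhsS=>hhshhshhshjh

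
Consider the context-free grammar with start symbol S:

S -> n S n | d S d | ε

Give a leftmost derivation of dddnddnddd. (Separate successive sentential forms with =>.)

S => dSd => ddSdd => dddSddd => dddnSnddd => dddndSdnddd => dddnddnddd

S => dSd   [S -> d S d]
dSd => ddSdd   [S -> d S d]
ddSdd => dddSddd   [S -> d S d]
dddSddd => dddnSnddd   [S -> n S n]
dddnSnddd => dddndSdnddd   [S -> d S d]
dddndSdnddd => dddnddnddd   [S -> ε]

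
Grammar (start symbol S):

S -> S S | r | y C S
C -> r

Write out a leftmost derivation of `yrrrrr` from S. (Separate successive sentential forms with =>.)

S => yCS => yrS => yrSS => yrSSS => yrSSSS => yrrSSS => yrrrSS => yrrrrS => yrrrrr

S => yCS   [S -> y C S]
yCS => yrS   [C -> r]
yrS => yrSS   [S -> S S]
yrSS => yrSSS   [S -> S S]
yrSSS => yrSSSS   [S -> S S]
yrSSSS => yrrSSS   [S -> r]
yrrSSS => yrrrSS   [S -> r]
yrrrSS => yrrrrS   [S -> r]
yrrrrS => yrrrrr   [S -> r]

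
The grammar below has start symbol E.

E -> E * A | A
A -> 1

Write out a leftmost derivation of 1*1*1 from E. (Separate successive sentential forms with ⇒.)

E⇒E*A⇒E*A*A⇒A*A*A⇒1*A*A⇒1*1*A⇒1*1*1

E ⇒ E*A   [E -> E * A]
E*A ⇒ E*A*A   [E -> E * A]
E*A*A ⇒ A*A*A   [E -> A]
A*A*A ⇒ 1*A*A   [A -> 1]
1*A*A ⇒ 1*1*A   [A -> 1]
1*1*A ⇒ 1*1*1   [A -> 1]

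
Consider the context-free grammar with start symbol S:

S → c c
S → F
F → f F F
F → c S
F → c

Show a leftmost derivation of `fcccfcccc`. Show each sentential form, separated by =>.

S=>F=>fFF=>fcSF=>fcccF=>fcccfFF=>fcccfcSF=>fcccfcccF=>fcccfcccc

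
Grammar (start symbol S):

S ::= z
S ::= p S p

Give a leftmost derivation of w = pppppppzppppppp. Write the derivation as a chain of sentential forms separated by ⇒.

S ⇒ pSp ⇒ ppSpp ⇒ pppSppp ⇒ ppppSpppp ⇒ pppppSppppp ⇒ ppppppSpppppp ⇒ pppppppSppppppp ⇒ pppppppzppppppp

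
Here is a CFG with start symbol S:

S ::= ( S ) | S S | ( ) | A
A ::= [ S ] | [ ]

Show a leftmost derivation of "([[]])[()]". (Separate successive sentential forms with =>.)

S => SS => (S)S => (A)S => ([S])S => ([A])S => ([[]])S => ([[]])A => ([[]])[S] => ([[]])[()]

S => SS   [S ::= S S]
SS => (S)S   [S ::= ( S )]
(S)S => (A)S   [S ::= A]
(A)S => ([S])S   [A ::= [ S ]]
([S])S => ([A])S   [S ::= A]
([A])S => ([[]])S   [A ::= [ ]]
([[]])S => ([[]])A   [S ::= A]
([[]])A => ([[]])[S]   [A ::= [ S ]]
([[]])[S] => ([[]])[()]   [S ::= ( )]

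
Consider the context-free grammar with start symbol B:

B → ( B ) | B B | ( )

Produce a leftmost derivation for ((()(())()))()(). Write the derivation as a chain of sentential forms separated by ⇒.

B ⇒ BB   [B → B B]
BB ⇒ BBB   [B → B B]
BBB ⇒ (B)BB   [B → ( B )]
(B)BB ⇒ ((B))BB   [B → ( B )]
((B))BB ⇒ ((BB))BB   [B → B B]
((BB))BB ⇒ ((()B))BB   [B → ( )]
((()B))BB ⇒ ((()BB))BB   [B → B B]
((()BB))BB ⇒ ((()(B)B))BB   [B → ( B )]
((()(B)B))BB ⇒ ((()(())B))BB   [B → ( )]
((()(())B))BB ⇒ ((()(())()))BB   [B → ( )]
((()(())()))BB ⇒ ((()(())()))()B   [B → ( )]
((()(())()))()B ⇒ ((()(())()))()()   [B → ( )]

B ⇒ BB ⇒ BBB ⇒ (B)BB ⇒ ((B))BB ⇒ ((BB))BB ⇒ ((()B))BB ⇒ ((()BB))BB ⇒ ((()(B)B))BB ⇒ ((()(())B))BB ⇒ ((()(())()))BB ⇒ ((()(())()))()B ⇒ ((()(())()))()()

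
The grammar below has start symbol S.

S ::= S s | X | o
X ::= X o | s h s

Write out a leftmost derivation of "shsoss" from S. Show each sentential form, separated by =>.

S => Ss   [S ::= S s]
Ss => Sss   [S ::= S s]
Sss => Xss   [S ::= X]
Xss => Xoss   [X ::= X o]
Xoss => shsoss   [X ::= s h s]

S=>Ss=>Sss=>Xss=>Xoss=>shsoss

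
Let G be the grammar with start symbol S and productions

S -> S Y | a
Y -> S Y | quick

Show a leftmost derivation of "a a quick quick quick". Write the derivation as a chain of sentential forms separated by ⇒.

S ⇒ S Y ⇒ S Y Y ⇒ S Y Y Y ⇒ a Y Y Y ⇒ a S Y Y Y ⇒ a a Y Y Y ⇒ a a quick Y Y ⇒ a a quick quick Y ⇒ a a quick quick quick

S ⇒ S Y   [S -> S Y]
S Y ⇒ S Y Y   [S -> S Y]
S Y Y ⇒ S Y Y Y   [S -> S Y]
S Y Y Y ⇒ a Y Y Y   [S -> a]
a Y Y Y ⇒ a S Y Y Y   [Y -> S Y]
a S Y Y Y ⇒ a a Y Y Y   [S -> a]
a a Y Y Y ⇒ a a quick Y Y   [Y -> quick]
a a quick Y Y ⇒ a a quick quick Y   [Y -> quick]
a a quick quick Y ⇒ a a quick quick quick   [Y -> quick]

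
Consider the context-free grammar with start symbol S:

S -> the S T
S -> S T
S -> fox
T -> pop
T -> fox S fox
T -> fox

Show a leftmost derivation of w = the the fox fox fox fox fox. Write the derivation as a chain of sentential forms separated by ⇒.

S ⇒ the S T ⇒ the the S T T ⇒ the the S T T T ⇒ the the S T T T T ⇒ the the fox T T T T ⇒ the the fox fox T T T ⇒ the the fox fox fox T T ⇒ the the fox fox fox fox T ⇒ the the fox fox fox fox fox

S ⇒ the S T   [S -> the S T]
the S T ⇒ the the S T T   [S -> the S T]
the the S T T ⇒ the the S T T T   [S -> S T]
the the S T T T ⇒ the the S T T T T   [S -> S T]
the the S T T T T ⇒ the the fox T T T T   [S -> fox]
the the fox T T T T ⇒ the the fox fox T T T   [T -> fox]
the the fox fox T T T ⇒ the the fox fox fox T T   [T -> fox]
the the fox fox fox T T ⇒ the the fox fox fox fox T   [T -> fox]
the the fox fox fox fox T ⇒ the the fox fox fox fox fox   [T -> fox]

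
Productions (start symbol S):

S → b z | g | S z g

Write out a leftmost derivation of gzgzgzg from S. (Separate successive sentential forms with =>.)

S=>Szg=>Szgzg=>Szgzgzg=>gzgzgzg

S => Szg   [S → S z g]
Szg => Szgzg   [S → S z g]
Szgzg => Szgzgzg   [S → S z g]
Szgzgzg => gzgzgzg   [S → g]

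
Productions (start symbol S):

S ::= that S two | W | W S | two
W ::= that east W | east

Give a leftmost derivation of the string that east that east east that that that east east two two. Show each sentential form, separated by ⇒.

S ⇒ W S ⇒ that east W S ⇒ that east that east W S ⇒ that east that east east S ⇒ that east that east east that S two ⇒ that east that east east that that S two two ⇒ that east that east east that that W two two ⇒ that east that east east that that that east W two two ⇒ that east that east east that that that east east two two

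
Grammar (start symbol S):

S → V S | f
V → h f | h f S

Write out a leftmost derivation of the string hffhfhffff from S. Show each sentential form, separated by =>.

S => VS   [S → V S]
VS => hfSS   [V → h f S]
hfSS => hffS   [S → f]
hffS => hffVS   [S → V S]
hffVS => hffhfSS   [V → h f S]
hffhfSS => hffhfVSS   [S → V S]
hffhfVSS => hffhfhfSSS   [V → h f S]
hffhfhfSSS => hffhfhffSS   [S → f]
hffhfhffSS => hffhfhfffS   [S → f]
hffhfhfffS => hffhfhffff   [S → f]

S => VS => hfSS => hffS => hffVS => hffhfSS => hffhfVSS => hffhfhfSSS => hffhfhffSS => hffhfhfffS => hffhfhffff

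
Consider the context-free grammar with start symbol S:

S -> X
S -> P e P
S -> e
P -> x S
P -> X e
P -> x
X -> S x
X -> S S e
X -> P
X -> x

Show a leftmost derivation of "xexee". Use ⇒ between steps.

S ⇒ X ⇒ SSe ⇒ PePSe ⇒ xePSe ⇒ xexSe ⇒ xexee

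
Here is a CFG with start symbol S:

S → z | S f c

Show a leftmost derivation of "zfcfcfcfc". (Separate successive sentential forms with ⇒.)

S ⇒ Sfc ⇒ Sfcfc ⇒ Sfcfcfc ⇒ Sfcfcfcfc ⇒ zfcfcfcfc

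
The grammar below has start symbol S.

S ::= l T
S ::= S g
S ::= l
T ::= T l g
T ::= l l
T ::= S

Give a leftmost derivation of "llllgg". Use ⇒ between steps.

S ⇒ lT ⇒ lS ⇒ llT ⇒ llS ⇒ lllT ⇒ lllS ⇒ lllSg ⇒ lllSgg ⇒ llllgg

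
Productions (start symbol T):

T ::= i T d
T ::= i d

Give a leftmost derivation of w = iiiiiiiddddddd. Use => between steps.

T=>iTd=>iiTdd=>iiiTddd=>iiiiTdddd=>iiiiiTddddd=>iiiiiiTdddddd=>iiiiiiiddddddd

T => iTd   [T ::= i T d]
iTd => iiTdd   [T ::= i T d]
iiTdd => iiiTddd   [T ::= i T d]
iiiTddd => iiiiTdddd   [T ::= i T d]
iiiiTdddd => iiiiiTddddd   [T ::= i T d]
iiiiiTddddd => iiiiiiTdddddd   [T ::= i T d]
iiiiiiTdddddd => iiiiiiiddddddd   [T ::= i d]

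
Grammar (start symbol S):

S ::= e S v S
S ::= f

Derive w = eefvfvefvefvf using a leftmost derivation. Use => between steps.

S => eSvS => eeSvSvS => eefvSvS => eefvfvS => eefvfveSvS => eefvfvefvS => eefvfvefveSvS => eefvfvefvefvS => eefvfvefvefvf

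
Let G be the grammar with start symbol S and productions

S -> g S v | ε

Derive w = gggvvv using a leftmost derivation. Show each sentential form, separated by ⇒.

S⇒gSv⇒ggSvv⇒gggSvvv⇒gggvvv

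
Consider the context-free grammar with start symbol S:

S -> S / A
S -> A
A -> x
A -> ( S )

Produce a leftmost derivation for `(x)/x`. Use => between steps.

S => S/A   [S -> S / A]
S/A => A/A   [S -> A]
A/A => (S)/A   [A -> ( S )]
(S)/A => (A)/A   [S -> A]
(A)/A => (x)/A   [A -> x]
(x)/A => (x)/x   [A -> x]

S=>S/A=>A/A=>(S)/A=>(A)/A=>(x)/A=>(x)/x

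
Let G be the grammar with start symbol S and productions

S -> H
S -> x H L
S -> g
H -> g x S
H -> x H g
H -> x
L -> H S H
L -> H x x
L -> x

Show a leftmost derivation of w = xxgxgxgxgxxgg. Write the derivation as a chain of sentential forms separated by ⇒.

S⇒H⇒xHg⇒xxHgg⇒xxgxSgg⇒xxgxHgg⇒xxgxgxSgg⇒xxgxgxHgg⇒xxgxgxgxSgg⇒xxgxgxgxHgg⇒xxgxgxgxgxSgg⇒xxgxgxgxgxHgg⇒xxgxgxgxgxxgg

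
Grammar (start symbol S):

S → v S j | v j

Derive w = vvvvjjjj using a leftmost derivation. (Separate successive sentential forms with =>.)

S=>vSj=>vvSjj=>vvvSjjj=>vvvvjjjj

S => vSj   [S → v S j]
vSj => vvSjj   [S → v S j]
vvSjj => vvvSjjj   [S → v S j]
vvvSjjj => vvvvjjjj   [S → v j]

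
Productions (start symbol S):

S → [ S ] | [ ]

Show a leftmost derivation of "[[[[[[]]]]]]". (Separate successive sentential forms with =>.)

S => [S]   [S → [ S ]]
[S] => [[S]]   [S → [ S ]]
[[S]] => [[[S]]]   [S → [ S ]]
[[[S]]] => [[[[S]]]]   [S → [ S ]]
[[[[S]]]] => [[[[[S]]]]]   [S → [ S ]]
[[[[[S]]]]] => [[[[[[]]]]]]   [S → [ ]]

S => [S] => [[S]] => [[[S]]] => [[[[S]]]] => [[[[[S]]]]] => [[[[[[]]]]]]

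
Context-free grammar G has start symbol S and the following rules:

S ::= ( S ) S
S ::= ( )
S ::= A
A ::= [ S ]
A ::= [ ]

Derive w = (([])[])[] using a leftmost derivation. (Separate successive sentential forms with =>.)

S => (S)S => ((S)S)S => ((A)S)S => (([])S)S => (([])A)S => (([])[])S => (([])[])A => (([])[])[]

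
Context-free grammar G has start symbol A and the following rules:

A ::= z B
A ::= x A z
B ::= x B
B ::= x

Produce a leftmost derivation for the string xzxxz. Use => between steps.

A=>xAz=>xzBz=>xzxBz=>xzxxz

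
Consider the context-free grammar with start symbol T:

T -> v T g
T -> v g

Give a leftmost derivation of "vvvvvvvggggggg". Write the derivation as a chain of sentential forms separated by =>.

T => vTg => vvTgg => vvvTggg => vvvvTgggg => vvvvvTggggg => vvvvvvTgggggg => vvvvvvvggggggg

T => vTg   [T -> v T g]
vTg => vvTgg   [T -> v T g]
vvTgg => vvvTggg   [T -> v T g]
vvvTggg => vvvvTgggg   [T -> v T g]
vvvvTgggg => vvvvvTggggg   [T -> v T g]
vvvvvTggggg => vvvvvvTgggggg   [T -> v T g]
vvvvvvTgggggg => vvvvvvvggggggg   [T -> v g]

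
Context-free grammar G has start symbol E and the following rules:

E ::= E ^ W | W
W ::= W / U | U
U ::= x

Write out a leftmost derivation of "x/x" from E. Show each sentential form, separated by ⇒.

E ⇒ W   [E ::= W]
W ⇒ W/U   [W ::= W / U]
W/U ⇒ U/U   [W ::= U]
U/U ⇒ x/U   [U ::= x]
x/U ⇒ x/x   [U ::= x]

E ⇒ W ⇒ W/U ⇒ U/U ⇒ x/U ⇒ x/x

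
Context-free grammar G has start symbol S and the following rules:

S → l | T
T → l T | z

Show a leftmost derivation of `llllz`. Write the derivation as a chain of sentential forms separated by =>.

S=>T=>lT=>llT=>lllT=>llllT=>llllz

S => T   [S → T]
T => lT   [T → l T]
lT => llT   [T → l T]
llT => lllT   [T → l T]
lllT => llllT   [T → l T]
llllT => llllz   [T → z]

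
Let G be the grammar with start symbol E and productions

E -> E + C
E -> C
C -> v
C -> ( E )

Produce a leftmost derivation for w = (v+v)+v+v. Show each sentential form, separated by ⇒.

E ⇒ E+C   [E -> E + C]
E+C ⇒ E+C+C   [E -> E + C]
E+C+C ⇒ C+C+C   [E -> C]
C+C+C ⇒ (E)+C+C   [C -> ( E )]
(E)+C+C ⇒ (E+C)+C+C   [E -> E + C]
(E+C)+C+C ⇒ (C+C)+C+C   [E -> C]
(C+C)+C+C ⇒ (v+C)+C+C   [C -> v]
(v+C)+C+C ⇒ (v+v)+C+C   [C -> v]
(v+v)+C+C ⇒ (v+v)+v+C   [C -> v]
(v+v)+v+C ⇒ (v+v)+v+v   [C -> v]

E⇒E+C⇒E+C+C⇒C+C+C⇒(E)+C+C⇒(E+C)+C+C⇒(C+C)+C+C⇒(v+C)+C+C⇒(v+v)+C+C⇒(v+v)+v+C⇒(v+v)+v+v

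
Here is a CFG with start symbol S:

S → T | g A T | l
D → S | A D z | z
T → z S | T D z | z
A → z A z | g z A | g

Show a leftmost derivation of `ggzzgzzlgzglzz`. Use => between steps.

S => gAT => ggzAT => ggzzAzT => ggzzgzT => ggzzgzTDz => ggzzgzzSDz => ggzzgzzlDz => ggzzgzzlADzz => ggzzgzzlgzADzz => ggzzgzzlgzgDzz => ggzzgzzlgzgSzz => ggzzgzzlgzglzz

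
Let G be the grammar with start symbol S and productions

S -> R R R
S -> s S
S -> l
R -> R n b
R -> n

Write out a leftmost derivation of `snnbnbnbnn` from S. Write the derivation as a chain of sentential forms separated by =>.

S => sS => sRRR => sRnbRR => sRnbnbRR => sRnbnbnbRR => snnbnbnbRR => snnbnbnbnR => snnbnbnbnn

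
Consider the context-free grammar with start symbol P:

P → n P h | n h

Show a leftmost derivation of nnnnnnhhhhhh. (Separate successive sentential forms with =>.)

P => nPh => nnPhh => nnnPhhh => nnnnPhhhh => nnnnnPhhhhh => nnnnnnhhhhhh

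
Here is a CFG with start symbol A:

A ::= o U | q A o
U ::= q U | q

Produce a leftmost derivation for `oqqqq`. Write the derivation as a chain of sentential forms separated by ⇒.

A ⇒ oU ⇒ oqU ⇒ oqqU ⇒ oqqqU ⇒ oqqqq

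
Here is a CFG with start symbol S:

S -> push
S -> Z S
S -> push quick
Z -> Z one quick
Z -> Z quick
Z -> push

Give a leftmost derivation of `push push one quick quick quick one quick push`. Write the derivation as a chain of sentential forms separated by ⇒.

S ⇒ Z S ⇒ push S ⇒ push Z S ⇒ push Z one quick S ⇒ push Z quick one quick S ⇒ push Z quick quick one quick S ⇒ push Z one quick quick quick one quick S ⇒ push push one quick quick quick one quick S ⇒ push push one quick quick quick one quick push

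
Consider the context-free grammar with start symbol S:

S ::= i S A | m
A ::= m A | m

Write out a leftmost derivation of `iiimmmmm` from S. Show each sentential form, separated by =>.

S => iSA => iiSAA => iiiSAAA => iiimAAA => iiimmAA => iiimmmAA => iiimmmmA => iiimmmmm

S => iSA   [S ::= i S A]
iSA => iiSAA   [S ::= i S A]
iiSAA => iiiSAAA   [S ::= i S A]
iiiSAAA => iiimAAA   [S ::= m]
iiimAAA => iiimmAA   [A ::= m]
iiimmAA => iiimmmAA   [A ::= m A]
iiimmmAA => iiimmmmA   [A ::= m]
iiimmmmA => iiimmmmm   [A ::= m]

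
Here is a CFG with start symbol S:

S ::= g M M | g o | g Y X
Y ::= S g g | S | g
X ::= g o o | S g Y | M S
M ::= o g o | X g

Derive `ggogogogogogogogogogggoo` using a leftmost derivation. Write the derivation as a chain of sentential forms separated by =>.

S => gYX   [S ::= g Y X]
gYX => gSggX   [Y ::= S g g]
gSggX => ggMMggX   [S ::= g M M]
ggMMggX => ggXgMggX   [M ::= X g]
ggXgMggX => ggMSgMggX   [X ::= M S]
ggMSgMggX => ggogoSgMggX   [M ::= o g o]
ggogoSgMggX => ggogogMMgMggX   [S ::= g M M]
ggogogMMgMggX => ggogogXgMgMggX   [M ::= X g]
ggogogXgMgMggX => ggogogMSgMgMggX   [X ::= M S]
ggogogMSgMgMggX => ggogogogoSgMgMggX   [M ::= o g o]
ggogogogoSgMgMggX => ggogogogogogMgMggX   [S ::= g o]
ggogogogogogMgMggX => ggogogogogogogogMggX   [M ::= o g o]
ggogogogogogogogMggX => ggogogogogogogogogoggX   [M ::= o g o]
ggogogogogogogogogoggX => ggogogogogogogogogogggoo   [X ::= g o o]

S=>gYX=>gSggX=>ggMMggX=>ggXgMggX=>ggMSgMggX=>ggogoSgMggX=>ggogogMMgMggX=>ggogogXgMgMggX=>ggogogMSgMgMggX=>ggogogogoSgMgMggX=>ggogogogogogMgMggX=>ggogogogogogogogMggX=>ggogogogogogogogogoggX=>ggogogogogogogogogogggoo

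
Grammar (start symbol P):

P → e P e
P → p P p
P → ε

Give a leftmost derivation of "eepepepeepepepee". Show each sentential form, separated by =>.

P => ePe => eePee => eepPpee => eepePepee => eepepPpepee => eepepePepepee => eepepepPpepepee => eepepepePepepepee => eepepepeepepepee

P => ePe   [P → e P e]
ePe => eePee   [P → e P e]
eePee => eepPpee   [P → p P p]
eepPpee => eepePepee   [P → e P e]
eepePepee => eepepPpepee   [P → p P p]
eepepPpepee => eepepePepepee   [P → e P e]
eepepePepepee => eepepepPpepepee   [P → p P p]
eepepepPpepepee => eepepepePepepepee   [P → e P e]
eepepepePepepepee => eepepepeepepepee   [P → ε]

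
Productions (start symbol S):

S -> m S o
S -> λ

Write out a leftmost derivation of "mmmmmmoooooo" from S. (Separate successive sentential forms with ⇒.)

S ⇒ mSo   [S -> m S o]
mSo ⇒ mmSoo   [S -> m S o]
mmSoo ⇒ mmmSooo   [S -> m S o]
mmmSooo ⇒ mmmmSoooo   [S -> m S o]
mmmmSoooo ⇒ mmmmmSooooo   [S -> m S o]
mmmmmSooooo ⇒ mmmmmmSoooooo   [S -> m S o]
mmmmmmSoooooo ⇒ mmmmmmoooooo   [S -> λ]

S⇒mSo⇒mmSoo⇒mmmSooo⇒mmmmSoooo⇒mmmmmSooooo⇒mmmmmmSoooooo⇒mmmmmmoooooo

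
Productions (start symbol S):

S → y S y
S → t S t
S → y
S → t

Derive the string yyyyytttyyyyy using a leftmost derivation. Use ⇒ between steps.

S ⇒ ySy ⇒ yySyy ⇒ yyySyyy ⇒ yyyySyyyy ⇒ yyyyySyyyyy ⇒ yyyyytStyyyyy ⇒ yyyyytttyyyyy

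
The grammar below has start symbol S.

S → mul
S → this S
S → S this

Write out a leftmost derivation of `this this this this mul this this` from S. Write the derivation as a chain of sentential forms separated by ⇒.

S ⇒ this S ⇒ this S this ⇒ this this S this ⇒ this this this S this ⇒ this this this S this this ⇒ this this this this S this this ⇒ this this this this mul this this

S ⇒ this S   [S → this S]
this S ⇒ this S this   [S → S this]
this S this ⇒ this this S this   [S → this S]
this this S this ⇒ this this this S this   [S → this S]
this this this S this ⇒ this this this S this this   [S → S this]
this this this S this this ⇒ this this this this S this this   [S → this S]
this this this this S this this ⇒ this this this this mul this this   [S → mul]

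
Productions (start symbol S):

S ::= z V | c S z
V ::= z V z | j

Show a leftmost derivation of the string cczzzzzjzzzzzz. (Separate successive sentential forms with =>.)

S => cSz => ccSzz => cczVzz => cczzVzzz => cczzzVzzzz => cczzzzVzzzzz => cczzzzzVzzzzzz => cczzzzzjzzzzzz

S => cSz   [S ::= c S z]
cSz => ccSzz   [S ::= c S z]
ccSzz => cczVzz   [S ::= z V]
cczVzz => cczzVzzz   [V ::= z V z]
cczzVzzz => cczzzVzzzz   [V ::= z V z]
cczzzVzzzz => cczzzzVzzzzz   [V ::= z V z]
cczzzzVzzzzz => cczzzzzVzzzzzz   [V ::= z V z]
cczzzzzVzzzzzz => cczzzzzjzzzzzz   [V ::= j]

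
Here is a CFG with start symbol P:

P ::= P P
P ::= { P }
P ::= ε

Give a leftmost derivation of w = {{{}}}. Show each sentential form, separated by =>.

P => PP => {P}P => {{P}}P => {{{P}}}P => {{{}}}P => {{{}}}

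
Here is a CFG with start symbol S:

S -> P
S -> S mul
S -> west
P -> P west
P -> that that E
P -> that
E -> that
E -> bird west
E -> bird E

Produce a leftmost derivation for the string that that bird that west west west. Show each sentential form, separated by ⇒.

S ⇒ P   [S -> P]
P ⇒ P west   [P -> P west]
P west ⇒ P west west   [P -> P west]
P west west ⇒ P west west west   [P -> P west]
P west west west ⇒ that that E west west west   [P -> that that E]
that that E west west west ⇒ that that bird E west west west   [E -> bird E]
that that bird E west west west ⇒ that that bird that west west west   [E -> that]

S ⇒ P ⇒ P west ⇒ P west west ⇒ P west west west ⇒ that that E west west west ⇒ that that bird E west west west ⇒ that that bird that west west west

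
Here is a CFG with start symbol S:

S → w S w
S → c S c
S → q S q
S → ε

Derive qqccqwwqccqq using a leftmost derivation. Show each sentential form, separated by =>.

S => qSq   [S → q S q]
qSq => qqSqq   [S → q S q]
qqSqq => qqcScqq   [S → c S c]
qqcScqq => qqccSccqq   [S → c S c]
qqccSccqq => qqccqSqccqq   [S → q S q]
qqccqSqccqq => qqccqwSwqccqq   [S → w S w]
qqccqwSwqccqq => qqccqwwqccqq   [S → ε]

S => qSq => qqSqq => qqcScqq => qqccSccqq => qqccqSqccqq => qqccqwSwqccqq => qqccqwwqccqq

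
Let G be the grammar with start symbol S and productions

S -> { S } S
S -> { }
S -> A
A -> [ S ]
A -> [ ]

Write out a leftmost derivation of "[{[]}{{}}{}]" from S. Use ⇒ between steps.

S ⇒ A ⇒ [S] ⇒ [{S}S] ⇒ [{A}S] ⇒ [{[]}S] ⇒ [{[]}{S}S] ⇒ [{[]}{{}}S] ⇒ [{[]}{{}}{}]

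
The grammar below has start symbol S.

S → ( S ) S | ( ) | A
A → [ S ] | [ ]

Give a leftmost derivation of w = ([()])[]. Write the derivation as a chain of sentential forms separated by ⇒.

S⇒(S)S⇒(A)S⇒([S])S⇒([()])S⇒([()])A⇒([()])[]

S ⇒ (S)S   [S → ( S ) S]
(S)S ⇒ (A)S   [S → A]
(A)S ⇒ ([S])S   [A → [ S ]]
([S])S ⇒ ([()])S   [S → ( )]
([()])S ⇒ ([()])A   [S → A]
([()])A ⇒ ([()])[]   [A → [ ]]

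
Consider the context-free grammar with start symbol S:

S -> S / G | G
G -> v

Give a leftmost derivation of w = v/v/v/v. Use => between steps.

S => S/G => S/G/G => S/G/G/G => G/G/G/G => v/G/G/G => v/v/G/G => v/v/v/G => v/v/v/v

S => S/G   [S -> S / G]
S/G => S/G/G   [S -> S / G]
S/G/G => S/G/G/G   [S -> S / G]
S/G/G/G => G/G/G/G   [S -> G]
G/G/G/G => v/G/G/G   [G -> v]
v/G/G/G => v/v/G/G   [G -> v]
v/v/G/G => v/v/v/G   [G -> v]
v/v/v/G => v/v/v/v   [G -> v]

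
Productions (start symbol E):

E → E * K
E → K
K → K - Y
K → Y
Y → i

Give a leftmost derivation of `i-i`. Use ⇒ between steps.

E ⇒ K   [E → K]
K ⇒ K-Y   [K → K - Y]
K-Y ⇒ Y-Y   [K → Y]
Y-Y ⇒ i-Y   [Y → i]
i-Y ⇒ i-i   [Y → i]

E ⇒ K ⇒ K-Y ⇒ Y-Y ⇒ i-Y ⇒ i-i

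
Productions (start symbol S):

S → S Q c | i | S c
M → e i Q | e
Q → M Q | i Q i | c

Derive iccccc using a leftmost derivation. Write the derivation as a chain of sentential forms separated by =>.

S => SQc => ScQc => SQccQc => iQccQc => icccQc => iccccc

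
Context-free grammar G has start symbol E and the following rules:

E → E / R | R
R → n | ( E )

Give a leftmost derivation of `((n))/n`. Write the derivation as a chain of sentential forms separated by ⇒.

E ⇒ E/R ⇒ R/R ⇒ (E)/R ⇒ (R)/R ⇒ ((E))/R ⇒ ((R))/R ⇒ ((n))/R ⇒ ((n))/n

E ⇒ E/R   [E → E / R]
E/R ⇒ R/R   [E → R]
R/R ⇒ (E)/R   [R → ( E )]
(E)/R ⇒ (R)/R   [E → R]
(R)/R ⇒ ((E))/R   [R → ( E )]
((E))/R ⇒ ((R))/R   [E → R]
((R))/R ⇒ ((n))/R   [R → n]
((n))/R ⇒ ((n))/n   [R → n]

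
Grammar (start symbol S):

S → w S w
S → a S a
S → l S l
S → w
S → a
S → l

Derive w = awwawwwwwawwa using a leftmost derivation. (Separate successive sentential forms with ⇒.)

S ⇒ aSa   [S → a S a]
aSa ⇒ awSwa   [S → w S w]
awSwa ⇒ awwSwwa   [S → w S w]
awwSwwa ⇒ awwaSawwa   [S → a S a]
awwaSawwa ⇒ awwawSwawwa   [S → w S w]
awwawSwawwa ⇒ awwawwSwwawwa   [S → w S w]
awwawwSwwawwa ⇒ awwawwwwwawwa   [S → w]

S ⇒ aSa ⇒ awSwa ⇒ awwSwwa ⇒ awwaSawwa ⇒ awwawSwawwa ⇒ awwawwSwwawwa ⇒ awwawwwwwawwa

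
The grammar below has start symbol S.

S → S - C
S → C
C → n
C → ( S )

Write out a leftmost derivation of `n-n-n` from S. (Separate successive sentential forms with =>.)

S => S-C   [S → S - C]
S-C => S-C-C   [S → S - C]
S-C-C => C-C-C   [S → C]
C-C-C => n-C-C   [C → n]
n-C-C => n-n-C   [C → n]
n-n-C => n-n-n   [C → n]

S=>S-C=>S-C-C=>C-C-C=>n-C-C=>n-n-C=>n-n-n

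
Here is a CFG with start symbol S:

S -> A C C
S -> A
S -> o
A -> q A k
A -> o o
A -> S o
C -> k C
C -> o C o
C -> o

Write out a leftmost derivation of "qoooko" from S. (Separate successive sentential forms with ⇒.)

S ⇒ A ⇒ So ⇒ Ao ⇒ qAko ⇒ qSoko ⇒ qAoko ⇒ qSooko ⇒ qoooko

S ⇒ A   [S -> A]
A ⇒ So   [A -> S o]
So ⇒ Ao   [S -> A]
Ao ⇒ qAko   [A -> q A k]
qAko ⇒ qSoko   [A -> S o]
qSoko ⇒ qAoko   [S -> A]
qAoko ⇒ qSooko   [A -> S o]
qSooko ⇒ qoooko   [S -> o]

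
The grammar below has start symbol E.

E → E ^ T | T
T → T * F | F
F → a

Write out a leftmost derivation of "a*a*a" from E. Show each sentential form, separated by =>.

E => T   [E → T]
T => T*F   [T → T * F]
T*F => T*F*F   [T → T * F]
T*F*F => F*F*F   [T → F]
F*F*F => a*F*F   [F → a]
a*F*F => a*a*F   [F → a]
a*a*F => a*a*a   [F → a]

E => T => T*F => T*F*F => F*F*F => a*F*F => a*a*F => a*a*a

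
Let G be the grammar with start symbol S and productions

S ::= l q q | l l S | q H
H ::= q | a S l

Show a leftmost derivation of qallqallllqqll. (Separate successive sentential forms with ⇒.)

S ⇒ qH   [S ::= q H]
qH ⇒ qaSl   [H ::= a S l]
qaSl ⇒ qallSl   [S ::= l l S]
qallSl ⇒ qallqHl   [S ::= q H]
qallqHl ⇒ qallqaSll   [H ::= a S l]
qallqaSll ⇒ qallqallSll   [S ::= l l S]
qallqallSll ⇒ qallqallllSll   [S ::= l l S]
qallqallllSll ⇒ qallqallllqHll   [S ::= q H]
qallqallllqHll ⇒ qallqallllqqll   [H ::= q]

S ⇒ qH ⇒ qaSl ⇒ qallSl ⇒ qallqHl ⇒ qallqaSll ⇒ qallqallSll ⇒ qallqallllSll ⇒ qallqallllqHll ⇒ qallqallllqqll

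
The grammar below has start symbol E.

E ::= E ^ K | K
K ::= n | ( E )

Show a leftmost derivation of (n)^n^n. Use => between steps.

E=>E^K=>E^K^K=>K^K^K=>(E)^K^K=>(K)^K^K=>(n)^K^K=>(n)^n^K=>(n)^n^n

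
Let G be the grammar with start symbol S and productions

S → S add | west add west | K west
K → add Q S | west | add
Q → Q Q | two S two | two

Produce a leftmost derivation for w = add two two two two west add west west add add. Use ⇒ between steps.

S ⇒ S add ⇒ S add add ⇒ K west add add ⇒ add Q S west add add ⇒ add Q Q S west add add ⇒ add Q Q Q S west add add ⇒ add Q Q Q Q S west add add ⇒ add two Q Q Q S west add add ⇒ add two two Q Q S west add add ⇒ add two two two Q S west add add ⇒ add two two two two S west add add ⇒ add two two two two west add west west add add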